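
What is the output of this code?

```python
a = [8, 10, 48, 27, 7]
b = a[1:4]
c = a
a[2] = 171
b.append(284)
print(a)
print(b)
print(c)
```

Key concept: slice vs alias.
Step by step:
`a = [8, 10, 48, 27, 7]` → a = [8, 10, 48, 27, 7]
`b = a[1:4]` → b = [10, 48, 27]
`c = a` → c = [8, 10, 48, 27, 7] (same object as a)
`a[2] = 171` → a = [8, 10, 171, 27, 7] (same object as c); c = [8, 10, 171, 27, 7] (same object as a)
`b.append(284)` → b = [10, 48, 27, 284]
`print(a)` → prints [8, 10, 171, 27, 7]
`print(b)` → prints [10, 48, 27, 284]
`print(c)` → prints [8, 10, 171, 27, 7]

Answer:
[8, 10, 171, 27, 7]
[10, 48, 27, 284]
[8, 10, 171, 27, 7]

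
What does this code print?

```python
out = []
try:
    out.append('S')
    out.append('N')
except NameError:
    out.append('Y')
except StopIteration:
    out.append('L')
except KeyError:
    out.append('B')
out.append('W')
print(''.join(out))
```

Execution trace: 'S' (try body) → 'N' (try body, no exception) → 'W' (after the try/except). Output: SNW

Answer: SNW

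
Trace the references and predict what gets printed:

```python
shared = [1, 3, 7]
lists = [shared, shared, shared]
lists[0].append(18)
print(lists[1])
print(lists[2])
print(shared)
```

Key concept: list of same reference.
Step by step:
`shared = [1, 3, 7]` → shared = [1, 3, 7]
`lists = [shared, shared, shared]` → lists = [[1, 3, 7], [1, 3, 7], [1, 3, 7]]
`lists[0].append(18)` → shared = [1, 3, 7, 18]; lists = [[1, 3, 7, 18], [1, 3, 7, 18], [1, 3, 7, 18]]
`print(lists[1])` → prints [1, 3, 7, 18]
`print(lists[2])` → prints [1, 3, 7, 18]
`print(shared)` → prints [1, 3, 7, 18]

Answer:
[1, 3, 7, 18]
[1, 3, 7, 18]
[1, 3, 7, 18]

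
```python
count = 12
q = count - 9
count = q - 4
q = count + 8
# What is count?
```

Trace:
`count = 12` → count = 12
`q = count - 9` → q = 3
`count = q - 4` → count = -1
`q = count + 8` → q = 7
So count = -1

Answer: -1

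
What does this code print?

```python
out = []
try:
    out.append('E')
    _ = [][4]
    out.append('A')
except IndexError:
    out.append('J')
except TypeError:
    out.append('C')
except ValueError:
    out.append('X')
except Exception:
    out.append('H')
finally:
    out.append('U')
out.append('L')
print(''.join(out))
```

Execution trace: 'E' (try body) → 'J' (except IndexError) → 'U' (finally) → 'L' (after the try/except). Output: EJUL

Answer: EJUL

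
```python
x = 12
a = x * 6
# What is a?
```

Trace:
`x = 12` → x = 12
`a = x * 6` → a = 72
So a = 72

Answer: 72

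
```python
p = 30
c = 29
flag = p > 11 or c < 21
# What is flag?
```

Trace:
`p = 30` → p = 30
`c = 29` → c = 29
`flag = p > 11 or c < 21` → flag = True
So flag = True

Answer: True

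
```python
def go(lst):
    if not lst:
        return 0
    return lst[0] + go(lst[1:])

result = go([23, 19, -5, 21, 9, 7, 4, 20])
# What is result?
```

23 + 19 + (-5) + 21 + 9 + 7 + 4 + 20 + 0 = 98

Answer: 98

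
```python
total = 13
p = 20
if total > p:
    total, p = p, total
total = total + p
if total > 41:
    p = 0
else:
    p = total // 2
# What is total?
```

Trace:
`total = 13` → total = 13
`p = 20` → p = 20
`if total > p: ...` → total > p is False → no variable changes
`total = total + p` → total = 33
`if total > 41: ...` → total > 41 is False, take else branch → p = 16
So total = 33

Answer: 33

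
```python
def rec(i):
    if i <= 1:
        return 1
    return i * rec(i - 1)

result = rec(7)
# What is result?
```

rec(7) = 7 * 6 * 5 * 4 * 3 * 2 * 1 = 5040

Answer: 5040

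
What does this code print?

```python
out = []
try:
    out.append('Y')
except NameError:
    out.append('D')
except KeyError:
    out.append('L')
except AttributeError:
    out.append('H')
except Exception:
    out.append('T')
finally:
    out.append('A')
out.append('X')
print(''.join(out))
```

Execution trace: 'Y' (try body, no exception) → 'A' (finally) → 'X' (after the try/except). Output: YAX

Answer: YAX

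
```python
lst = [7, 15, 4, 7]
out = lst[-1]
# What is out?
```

Trace:
`lst = [7, 15, 4, 7]` → lst = [7, 15, 4, 7]
`out = lst[-1]` → out = 7
So out = 7

Answer: 7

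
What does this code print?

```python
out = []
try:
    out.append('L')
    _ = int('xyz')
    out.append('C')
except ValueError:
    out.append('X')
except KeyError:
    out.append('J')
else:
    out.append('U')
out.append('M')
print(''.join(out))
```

Execution trace: 'L' (try body) → 'X' (except ValueError) → 'M' (after the try/except). Output: LXM

Answer: LXM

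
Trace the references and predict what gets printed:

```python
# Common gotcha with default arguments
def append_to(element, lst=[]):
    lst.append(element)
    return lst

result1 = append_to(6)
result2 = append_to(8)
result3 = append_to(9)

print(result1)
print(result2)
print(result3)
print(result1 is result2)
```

Key concept: mutable default argument gotcha.
Step by step:
`result1 = append_to(6)` → result1 = [6]
`result2 = append_to(8)` → result1 = [6, 8] (same object as result2); result2 = [6, 8] (same object as result1)
`result3 = append_to(9)` → result1 = [6, 8, 9] (same object as result2, result3); result2 = [6, 8, 9] (same object as result1, result3); result3 = [6, 8, 9] (same object as result1, result2)
`print(result1)` → prints [6, 8, 9]
`print(result2)` → prints [6, 8, 9]
`print(result3)` → prints [6, 8, 9]
`print(result1 is result2)` → prints True

Answer:
[6, 8, 9]
[6, 8, 9]
[6, 8, 9]
True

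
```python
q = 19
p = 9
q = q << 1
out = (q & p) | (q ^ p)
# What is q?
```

Trace:
`q = 19` → q = 19
`p = 9` → p = 9
`q = q << 1` → q = 38
`out = (q & p) | (q ^ p)` → out = 47
So q = 38

Answer: 38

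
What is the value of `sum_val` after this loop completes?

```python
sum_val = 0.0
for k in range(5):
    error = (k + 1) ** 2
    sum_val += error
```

Sum of squared losses 1² + 2² + ... + 5²
`sum_val` takes the values: 0.0 → 1.0 → 5.0 → 14.0 → 30.0 → 55.0

Answer: 55.0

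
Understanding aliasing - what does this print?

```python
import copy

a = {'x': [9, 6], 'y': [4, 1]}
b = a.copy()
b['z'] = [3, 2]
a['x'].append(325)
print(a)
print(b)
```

Key concept: shallow copy of dict with mutable values.
Step by step:
`a = {'x': [9, 6], 'y': [4, 1]}` → a = {'x': [9, 6], 'y': [4, 1]}
`b = a.copy()` → b = {'x': [9, 6], 'y': [4, 1]}
`b['z'] = [3, 2]` → b = {'x': [9, 6], 'y': [4, 1], 'z': [3, 2]}
`a['x'].append(325)` → a = {'x': [9, 6, 325], 'y': [4, 1]}; b = {'x': [9, 6, 325], 'y': [4, 1], 'z': [3, 2]}
`print(a)` → prints {'x': [9, 6, 325], 'y': [4, 1]}
`print(b)` → prints {'x': [9, 6, 325], 'y': [4, 1], 'z': [3, 2]}

Answer:
{'x': [9, 6, 325], 'y': [4, 1]}
{'x': [9, 6, 325], 'y': [4, 1], 'z': [3, 2]}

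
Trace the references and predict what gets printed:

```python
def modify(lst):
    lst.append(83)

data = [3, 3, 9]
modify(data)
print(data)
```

Key concept: function modifies passed list.
Step by step:
`data = [3, 3, 9]` → data = [3, 3, 9]
`modify(data)` → data = [3, 3, 9, 83]
`print(data)` → prints [3, 3, 9, 83]

Answer: [3, 3, 9, 83]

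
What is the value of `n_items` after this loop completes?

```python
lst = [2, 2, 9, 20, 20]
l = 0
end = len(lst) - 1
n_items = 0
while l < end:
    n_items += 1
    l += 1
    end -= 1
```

Iterations until pointers meet (list length 5)
`n_items` takes the values: 0 → 1 → 2

Answer: 2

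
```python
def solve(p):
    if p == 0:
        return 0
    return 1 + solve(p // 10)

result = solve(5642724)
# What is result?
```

Count of digits of 5642724: 7

Answer: 7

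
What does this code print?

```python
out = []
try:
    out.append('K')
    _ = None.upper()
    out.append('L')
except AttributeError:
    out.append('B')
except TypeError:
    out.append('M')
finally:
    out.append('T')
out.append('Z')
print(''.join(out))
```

Execution trace: 'K' (try body) → 'B' (except AttributeError) → 'T' (finally) → 'Z' (after the try/except). Output: KBTZ

Answer: KBTZ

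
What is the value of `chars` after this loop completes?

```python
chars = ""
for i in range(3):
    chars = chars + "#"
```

Repeat '#' 3 times
`chars` takes the values: "" → "#" → "##" → "###"

Answer: "###"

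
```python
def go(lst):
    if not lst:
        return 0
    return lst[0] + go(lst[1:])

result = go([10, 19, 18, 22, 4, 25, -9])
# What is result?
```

10 + 19 + 18 + 22 + 4 + 25 + (-9) + 0 = 89

Answer: 89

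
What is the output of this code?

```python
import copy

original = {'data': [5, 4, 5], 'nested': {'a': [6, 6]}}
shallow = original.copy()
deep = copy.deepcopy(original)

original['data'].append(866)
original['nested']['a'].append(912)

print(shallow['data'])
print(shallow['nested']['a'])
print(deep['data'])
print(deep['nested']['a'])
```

Key concept: comparing shallow vs deep copy.
Step by step:
`original = {'data': [5, 4, 5], 'nested': {'a': [6, 6]}}` → original = {'data': [5, 4, 5], 'nested': {'a': [6, 6]}}
`shallow = original.copy()` → shallow = {'data': [5, 4, 5], 'nested': {'a': [6, 6]}}
`deep = copy.deepcopy(original)` → deep = {'data': [5, 4, 5], 'nested': {'a': [6, 6]}}
`original['data'].append(866)` → original = {'data': [5, 4, 5, 866], 'nested': {'a': [6, 6]}}; shallow = {'data': [5, 4, 5, 866], 'nested': {'a': [6, 6]}}
`original['nested']['a'].append(912)` → original = {'data': [5, 4, 5, 866], 'nested': {'a': [6, 6, 912]}}; shallow = {'data': [5, 4, 5, 866], 'nested': {'a': [6, 6, 912]}}
`print(shallow['data'])` → prints [5, 4, 5, 866]
`print(shallow['nested']['a'])` → prints [6, 6, 912]
`print(deep['data'])` → prints [5, 4, 5]
`print(deep['nested']['a'])` → prints [6, 6]

Answer:
[5, 4, 5, 866]
[6, 6, 912]
[5, 4, 5]
[6, 6]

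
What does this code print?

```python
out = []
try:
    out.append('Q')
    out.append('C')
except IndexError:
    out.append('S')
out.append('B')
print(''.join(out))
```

Execution trace: 'Q' (try body) → 'C' (try body, no exception) → 'B' (after the try/except). Output: QCB

Answer: QCB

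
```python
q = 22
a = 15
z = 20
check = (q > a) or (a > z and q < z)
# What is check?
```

Trace:
`q = 22` → q = 22
`a = 15` → a = 15
`z = 20` → z = 20
`check = (q > a) or (a > z and q < z)` → check = True
So check = True

Answer: True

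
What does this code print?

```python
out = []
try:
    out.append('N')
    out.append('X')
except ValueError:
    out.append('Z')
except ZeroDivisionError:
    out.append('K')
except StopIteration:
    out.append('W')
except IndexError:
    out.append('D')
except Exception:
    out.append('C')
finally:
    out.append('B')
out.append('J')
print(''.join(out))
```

Execution trace: 'N' (try body) → 'X' (try body, no exception) → 'B' (finally) → 'J' (after the try/except). Output: NXBJ

Answer: NXBJ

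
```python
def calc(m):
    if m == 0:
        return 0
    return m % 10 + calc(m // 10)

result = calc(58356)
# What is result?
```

Sum of digits of 58356: 6 + 5 + 3 + 8 + 5 = 27

Answer: 27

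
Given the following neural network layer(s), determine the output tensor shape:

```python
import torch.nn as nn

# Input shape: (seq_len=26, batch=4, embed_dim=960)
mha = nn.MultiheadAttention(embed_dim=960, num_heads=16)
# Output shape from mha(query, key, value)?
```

Input: (26, 4, 960) -> Output: (26, 4, 960)

Answer: (26, 4, 960)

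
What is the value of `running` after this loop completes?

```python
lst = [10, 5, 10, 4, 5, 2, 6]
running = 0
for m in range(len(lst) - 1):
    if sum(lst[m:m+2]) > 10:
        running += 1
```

Count windows with sum > 10
`running` takes the values: 0 → 1 → 2 → 3

Answer: 3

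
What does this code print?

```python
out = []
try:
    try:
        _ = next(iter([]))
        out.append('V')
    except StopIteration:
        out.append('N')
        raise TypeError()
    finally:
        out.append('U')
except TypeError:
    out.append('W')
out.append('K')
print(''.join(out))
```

Execution trace: 'N' (inner except StopIteration) → 'U' (inner finally) → 'W' (outer except TypeError) → 'K' (after the try/except). Output: NUWK

Answer: NUWK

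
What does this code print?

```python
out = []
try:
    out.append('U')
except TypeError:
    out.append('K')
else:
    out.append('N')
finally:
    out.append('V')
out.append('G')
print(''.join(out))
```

Execution trace: 'U' (try body, no exception) → 'N' (else) → 'V' (finally) → 'G' (after the try/except). Output: UNVG

Answer: UNVG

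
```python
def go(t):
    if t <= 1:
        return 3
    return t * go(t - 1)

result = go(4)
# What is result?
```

go(4) = 4 * 3 * 2 * 3 = 72

Answer: 72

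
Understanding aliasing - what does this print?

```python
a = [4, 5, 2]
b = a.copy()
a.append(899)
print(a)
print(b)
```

Key concept: list.copy() creates independent copy.
Step by step:
`a = [4, 5, 2]` → a = [4, 5, 2]
`b = a.copy()` → b = [4, 5, 2]
`a.append(899)` → a = [4, 5, 2, 899]
`print(a)` → prints [4, 5, 2, 899]
`print(b)` → prints [4, 5, 2]

Answer:
[4, 5, 2, 899]
[4, 5, 2]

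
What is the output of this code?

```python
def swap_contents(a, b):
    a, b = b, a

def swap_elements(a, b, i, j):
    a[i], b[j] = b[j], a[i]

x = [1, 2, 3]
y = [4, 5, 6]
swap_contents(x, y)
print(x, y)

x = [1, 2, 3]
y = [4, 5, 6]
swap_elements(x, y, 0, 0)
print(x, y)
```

Key concept: parameter rebinding vs mutation.
Step by step:
`x = [1, 2, 3]` → x = [1, 2, 3]
`y = [4, 5, 6]` → y = [4, 5, 6]
`swap_contents(x, y)` → no visible change to tracked variables
`print(x, y)` → prints [1, 2, 3] [4, 5, 6]
`x = [1, 2, 3]` → x = [1, 2, 3]
`y = [4, 5, 6]` → y = [4, 5, 6]
`swap_elements(x, y, 0, 0)` → x = [4, 2, 3]; y = [1, 5, 6]
`print(x, y)` → prints [4, 2, 3] [1, 5, 6]

Answer:
[1, 2, 3] [4, 5, 6]
[4, 2, 3] [1, 5, 6]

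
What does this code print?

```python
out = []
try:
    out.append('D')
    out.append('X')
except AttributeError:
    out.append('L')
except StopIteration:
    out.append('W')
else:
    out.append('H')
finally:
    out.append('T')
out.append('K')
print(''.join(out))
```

Execution trace: 'D' (try body) → 'X' (try body, no exception) → 'H' (else) → 'T' (finally) → 'K' (after the try/except). Output: DXHTK

Answer: DXHTK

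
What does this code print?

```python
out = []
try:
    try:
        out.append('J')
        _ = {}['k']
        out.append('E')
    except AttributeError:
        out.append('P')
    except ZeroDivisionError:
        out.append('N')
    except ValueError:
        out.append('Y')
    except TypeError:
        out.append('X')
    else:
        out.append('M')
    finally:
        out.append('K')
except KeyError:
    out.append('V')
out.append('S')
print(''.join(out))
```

Execution trace: 'J' (try body) → 'K' (finally) → 'V' (outer except KeyError) → 'S' (after the try/except). Output: JKVS

Answer: JKVS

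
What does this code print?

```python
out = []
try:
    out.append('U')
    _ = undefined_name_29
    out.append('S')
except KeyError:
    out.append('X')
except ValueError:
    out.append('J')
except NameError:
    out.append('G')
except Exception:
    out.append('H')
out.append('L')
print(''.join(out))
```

Execution trace: 'U' (try body) → 'G' (except NameError) → 'L' (after the try/except). Output: UGL

Answer: UGL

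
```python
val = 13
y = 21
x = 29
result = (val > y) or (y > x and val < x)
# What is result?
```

Trace:
`val = 13` → val = 13
`y = 21` → y = 21
`x = 29` → x = 29
`result = (val > y) or (y > x and val < x)` → result = False
So result = False

Answer: False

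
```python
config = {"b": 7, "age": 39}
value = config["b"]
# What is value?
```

Trace:
`config = {"b": 7, "age": 39}` → config = {'b': 7, 'age': 39}
`value = config["b"]` → value = 7
So value = 7

Answer: 7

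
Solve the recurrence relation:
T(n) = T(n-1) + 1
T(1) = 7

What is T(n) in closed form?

Unrolling: T(n) = T(1) + 1·(n-1) = 7 + 1(n-1) = n + 6.

Answer: T(n) = n + 6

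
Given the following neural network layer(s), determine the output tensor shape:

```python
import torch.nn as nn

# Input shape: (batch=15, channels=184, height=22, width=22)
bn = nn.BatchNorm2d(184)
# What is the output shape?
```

Input: (15, 184, 22, 22) -> Output: (15, 184, 22, 22)

Answer: (15, 184, 22, 22)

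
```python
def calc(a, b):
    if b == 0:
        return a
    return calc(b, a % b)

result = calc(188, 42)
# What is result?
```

calc(188, 42) -> calc(42, 20) -> calc(20, 2) -> calc(2, 0) -> 2

Answer: 2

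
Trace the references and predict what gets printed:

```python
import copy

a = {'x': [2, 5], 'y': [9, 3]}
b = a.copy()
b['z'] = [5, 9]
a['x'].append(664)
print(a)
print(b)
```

Key concept: shallow copy of dict with mutable values.
Step by step:
`a = {'x': [2, 5], 'y': [9, 3]}` → a = {'x': [2, 5], 'y': [9, 3]}
`b = a.copy()` → b = {'x': [2, 5], 'y': [9, 3]}
`b['z'] = [5, 9]` → b = {'x': [2, 5], 'y': [9, 3], 'z': [5, 9]}
`a['x'].append(664)` → a = {'x': [2, 5, 664], 'y': [9, 3]}; b = {'x': [2, 5, 664], 'y': [9, 3], 'z': [5, 9]}
`print(a)` → prints {'x': [2, 5, 664], 'y': [9, 3]}
`print(b)` → prints {'x': [2, 5, 664], 'y': [9, 3], 'z': [5, 9]}

Answer:
{'x': [2, 5, 664], 'y': [9, 3]}
{'x': [2, 5, 664], 'y': [9, 3], 'z': [5, 9]}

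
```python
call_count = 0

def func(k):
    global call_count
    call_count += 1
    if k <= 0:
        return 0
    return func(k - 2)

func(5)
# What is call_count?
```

Linear recursion stepping by 2: 4 calls from k=5 down to ≤0.

Answer: 4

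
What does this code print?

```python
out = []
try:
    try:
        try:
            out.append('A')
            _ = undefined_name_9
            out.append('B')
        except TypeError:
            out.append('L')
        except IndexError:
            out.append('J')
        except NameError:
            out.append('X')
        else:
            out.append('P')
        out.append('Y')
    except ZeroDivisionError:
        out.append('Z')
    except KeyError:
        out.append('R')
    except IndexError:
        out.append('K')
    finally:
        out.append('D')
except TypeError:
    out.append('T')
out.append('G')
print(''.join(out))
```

Execution trace: 'A' (inner try body) → 'X' (inner except NameError) → 'Y' (try body, no exception) → 'D' (finally) → 'G' (after the try/except). Output: AXYDG

Answer: AXYDG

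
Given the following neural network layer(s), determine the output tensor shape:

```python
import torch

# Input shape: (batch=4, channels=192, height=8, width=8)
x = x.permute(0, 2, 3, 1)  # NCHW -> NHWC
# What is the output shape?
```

Input: (4, 192, 8, 8) -> Output: (4, 8, 8, 192)

Answer: (4, 8, 8, 192)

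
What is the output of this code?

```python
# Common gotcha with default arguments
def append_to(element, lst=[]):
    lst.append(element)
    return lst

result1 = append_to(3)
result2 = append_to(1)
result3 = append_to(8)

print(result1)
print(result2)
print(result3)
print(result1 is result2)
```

Key concept: mutable default argument gotcha.
Step by step:
`result1 = append_to(3)` → result1 = [3]
`result2 = append_to(1)` → result1 = [3, 1] (same object as result2); result2 = [3, 1] (same object as result1)
`result3 = append_to(8)` → result1 = [3, 1, 8] (same object as result2, result3); result2 = [3, 1, 8] (same object as result1, result3); result3 = [3, 1, 8] (same object as result1, result2)
`print(result1)` → prints [3, 1, 8]
`print(result2)` → prints [3, 1, 8]
`print(result3)` → prints [3, 1, 8]
`print(result1 is result2)` → prints True

Answer:
[3, 1, 8]
[3, 1, 8]
[3, 1, 8]
True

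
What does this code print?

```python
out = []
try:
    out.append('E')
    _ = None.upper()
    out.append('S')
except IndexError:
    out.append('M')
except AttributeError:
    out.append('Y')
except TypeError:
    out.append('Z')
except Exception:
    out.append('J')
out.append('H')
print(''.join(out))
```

Execution trace: 'E' (try body) → 'Y' (except AttributeError) → 'H' (after the try/except). Output: EYH

Answer: EYH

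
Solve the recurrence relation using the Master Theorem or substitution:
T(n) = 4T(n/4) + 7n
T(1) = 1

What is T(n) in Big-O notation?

By Master Theorem: a=4, b=4, f(n)=7n. Since log_4(4) = 1 and f(n) = Θ(n^1), Case 2 applies. T(n) = O(n log n).

Answer: O(n log n)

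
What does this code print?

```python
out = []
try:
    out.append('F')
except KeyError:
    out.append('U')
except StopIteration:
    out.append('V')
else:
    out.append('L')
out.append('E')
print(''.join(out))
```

Execution trace: 'F' (try body, no exception) → 'L' (else) → 'E' (after the try/except). Output: FLE

Answer: FLE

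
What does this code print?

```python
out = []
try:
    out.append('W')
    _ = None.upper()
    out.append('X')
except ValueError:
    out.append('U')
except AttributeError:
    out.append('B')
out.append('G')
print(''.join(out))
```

Execution trace: 'W' (try body) → 'B' (except AttributeError) → 'G' (after the try/except). Output: WBG

Answer: WBG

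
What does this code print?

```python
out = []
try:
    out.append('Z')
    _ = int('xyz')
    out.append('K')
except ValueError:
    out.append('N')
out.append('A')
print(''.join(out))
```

Execution trace: 'Z' (try body) → 'N' (except ValueError) → 'A' (after the try/except). Output: ZNA

Answer: ZNA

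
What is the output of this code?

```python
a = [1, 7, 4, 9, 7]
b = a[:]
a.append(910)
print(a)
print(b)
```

Key concept: slice [:] creates copy.
Step by step:
`a = [1, 7, 4, 9, 7]` → a = [1, 7, 4, 9, 7]
`b = a[:]` → b = [1, 7, 4, 9, 7]
`a.append(910)` → a = [1, 7, 4, 9, 7, 910]
`print(a)` → prints [1, 7, 4, 9, 7, 910]
`print(b)` → prints [1, 7, 4, 9, 7]

Answer:
[1, 7, 4, 9, 7, 910]
[1, 7, 4, 9, 7]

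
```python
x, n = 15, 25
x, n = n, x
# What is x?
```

Trace:
`x, n = 15, 25` → x = 15; n = 25
`x, n = n, x` → x = 25; n = 15
So x = 25

Answer: 25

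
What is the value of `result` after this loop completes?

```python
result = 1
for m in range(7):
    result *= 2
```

2^7 = 128
`result` takes the values: 1 → 2 → 4 → 8 → 16 → 32 → 64 → 128

Answer: 128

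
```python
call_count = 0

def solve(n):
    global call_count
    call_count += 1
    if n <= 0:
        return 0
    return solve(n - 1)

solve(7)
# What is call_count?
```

Linear recursion stepping by 1: 8 calls from n=7 down to ≤0.

Answer: 8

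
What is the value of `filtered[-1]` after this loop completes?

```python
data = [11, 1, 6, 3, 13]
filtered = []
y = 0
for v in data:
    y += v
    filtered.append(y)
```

Cumulative sum ends at 34
`filtered` takes the values: [] → [11] → [11, 12] → [11, 12, 18] → [11, 12, 18, 21] → [11, 12, 18, 21, 34]
So `filtered[-1]` = 34

Answer: 34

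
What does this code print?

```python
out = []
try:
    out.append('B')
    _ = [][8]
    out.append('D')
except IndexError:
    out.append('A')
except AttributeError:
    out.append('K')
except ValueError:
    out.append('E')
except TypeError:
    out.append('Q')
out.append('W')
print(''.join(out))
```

Execution trace: 'B' (try body) → 'A' (except IndexError) → 'W' (after the try/except). Output: BAW

Answer: BAW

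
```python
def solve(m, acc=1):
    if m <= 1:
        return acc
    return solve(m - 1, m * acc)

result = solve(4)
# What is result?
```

Accumulator trace (n, acc): (4, 1) -> (3, 4) -> (2, 12) -> (1, 24) -> return 24

Answer: 24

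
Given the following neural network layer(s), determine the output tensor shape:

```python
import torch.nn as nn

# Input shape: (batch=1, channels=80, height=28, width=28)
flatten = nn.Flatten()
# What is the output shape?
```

Input: (1, 80, 28, 28) -> Output: (1, 62720)

Answer: (1, 62720)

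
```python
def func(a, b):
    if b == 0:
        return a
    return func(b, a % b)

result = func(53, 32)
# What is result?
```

func(53, 32) -> func(32, 21) -> func(21, 11) -> func(11, 10) -> func(10, 1) -> func(1, 0) -> 1

Answer: 1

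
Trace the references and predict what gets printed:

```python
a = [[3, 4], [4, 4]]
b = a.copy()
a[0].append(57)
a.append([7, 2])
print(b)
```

Key concept: shallow copy with nested lists.
Step by step:
`a = [[3, 4], [4, 4]]` → a = [[3, 4], [4, 4]]
`b = a.copy()` → b = [[3, 4], [4, 4]]
`a[0].append(57)` → a = [[3, 4, 57], [4, 4]]; b = [[3, 4, 57], [4, 4]]
`a.append([7, 2])` → a = [[3, 4, 57], [4, 4], [7, 2]]
`print(b)` → prints [[3, 4, 57], [4, 4]]

Answer: [[3, 4, 57], [4, 4]]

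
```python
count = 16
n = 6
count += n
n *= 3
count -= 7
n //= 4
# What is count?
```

Trace:
`count = 16` → count = 16
`n = 6` → n = 6
`count += n` → count = 22
`n *= 3` → n = 18
`count -= 7` → count = 15
`n //= 4` → n = 4
So count = 15

Answer: 15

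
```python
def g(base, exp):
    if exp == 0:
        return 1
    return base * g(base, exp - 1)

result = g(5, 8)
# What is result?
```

g(5, 8) = 5 * 5 * 5 * 5 * 5 * 5 * 5 * 5 = 390625

Answer: 390625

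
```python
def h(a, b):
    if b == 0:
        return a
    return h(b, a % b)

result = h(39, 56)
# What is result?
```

h(39, 56) -> h(56, 39) -> h(39, 17) -> h(17, 5) -> h(5, 2) -> h(2, 1) -> h(1, 0) -> 1

Answer: 1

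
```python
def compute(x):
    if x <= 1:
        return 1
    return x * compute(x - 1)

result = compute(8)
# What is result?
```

compute(8) = 8 * 7 * 6 * 5 * 4 * 3 * 2 * 1 = 40320

Answer: 40320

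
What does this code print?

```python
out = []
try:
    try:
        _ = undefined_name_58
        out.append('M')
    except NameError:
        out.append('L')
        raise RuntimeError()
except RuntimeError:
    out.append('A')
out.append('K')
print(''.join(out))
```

Execution trace: 'L' (except NameError) → 'A' (outer except RuntimeError) → 'K' (after the try/except). Output: LAK

Answer: LAK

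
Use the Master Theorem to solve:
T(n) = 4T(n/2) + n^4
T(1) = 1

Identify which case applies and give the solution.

a=4, b=2, f(n)=n^4. log_2(4) = 2. Since c=4 > 2 and the regularity condition holds (4(n/2)^4 = (4/2^4)n^4 with 4/2^4 < 1), Case 3 applies: T(n) = Θ(f(n)) = O(n^4).

Answer: O(n^4) - Case 3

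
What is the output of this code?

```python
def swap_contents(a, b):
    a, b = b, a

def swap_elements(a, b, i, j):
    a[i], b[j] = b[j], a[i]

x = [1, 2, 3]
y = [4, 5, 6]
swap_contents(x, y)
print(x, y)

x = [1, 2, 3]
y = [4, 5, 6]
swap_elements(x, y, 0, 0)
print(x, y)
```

Key concept: parameter rebinding vs mutation.
Step by step:
`x = [1, 2, 3]` → x = [1, 2, 3]
`y = [4, 5, 6]` → y = [4, 5, 6]
`swap_contents(x, y)` → no visible change to tracked variables
`print(x, y)` → prints [1, 2, 3] [4, 5, 6]
`x = [1, 2, 3]` → x = [1, 2, 3]
`y = [4, 5, 6]` → y = [4, 5, 6]
`swap_elements(x, y, 0, 0)` → x = [4, 2, 3]; y = [1, 5, 6]
`print(x, y)` → prints [4, 2, 3] [1, 5, 6]

Answer:
[1, 2, 3] [4, 5, 6]
[4, 2, 3] [1, 5, 6]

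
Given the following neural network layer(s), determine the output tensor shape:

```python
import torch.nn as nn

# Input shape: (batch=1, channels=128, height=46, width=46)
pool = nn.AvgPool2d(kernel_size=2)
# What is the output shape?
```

Input: (1, 128, 46, 46) -> Output: (1, 128, 23, 23)

Answer: (1, 128, 23, 23)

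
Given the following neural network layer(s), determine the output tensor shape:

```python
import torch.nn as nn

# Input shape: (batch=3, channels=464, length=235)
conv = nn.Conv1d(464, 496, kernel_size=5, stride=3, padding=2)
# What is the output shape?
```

Input: (3, 464, 235) -> Output: (3, 496, 79)

Answer: (3, 496, 79)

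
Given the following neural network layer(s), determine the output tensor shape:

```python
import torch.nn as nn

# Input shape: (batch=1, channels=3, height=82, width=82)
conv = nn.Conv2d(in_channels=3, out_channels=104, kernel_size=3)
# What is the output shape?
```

Input: (1, 3, 82, 82) -> Output: (1, 104, 80, 80)

Answer: (1, 104, 80, 80)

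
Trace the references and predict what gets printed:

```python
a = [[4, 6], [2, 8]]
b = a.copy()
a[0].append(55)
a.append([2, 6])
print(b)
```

Key concept: shallow copy with nested lists.
Step by step:
`a = [[4, 6], [2, 8]]` → a = [[4, 6], [2, 8]]
`b = a.copy()` → b = [[4, 6], [2, 8]]
`a[0].append(55)` → a = [[4, 6, 55], [2, 8]]; b = [[4, 6, 55], [2, 8]]
`a.append([2, 6])` → a = [[4, 6, 55], [2, 8], [2, 6]]
`print(b)` → prints [[4, 6, 55], [2, 8]]

Answer: [[4, 6, 55], [2, 8]]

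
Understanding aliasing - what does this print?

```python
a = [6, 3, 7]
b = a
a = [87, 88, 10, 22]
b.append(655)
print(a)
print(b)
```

Key concept: rebinding vs mutation: a is rebound to a new list, b still points at the original.
Step by step:
`a = [6, 3, 7]` → a = [6, 3, 7]
`b = a` → b = [6, 3, 7] (same object as a)
`a = [87, 88, 10, 22]` → a = [87, 88, 10, 22]
`b.append(655)` → b = [6, 3, 7, 655]
`print(a)` → prints [87, 88, 10, 22]
`print(b)` → prints [6, 3, 7, 655]

Answer:
[87, 88, 10, 22]
[6, 3, 7, 655]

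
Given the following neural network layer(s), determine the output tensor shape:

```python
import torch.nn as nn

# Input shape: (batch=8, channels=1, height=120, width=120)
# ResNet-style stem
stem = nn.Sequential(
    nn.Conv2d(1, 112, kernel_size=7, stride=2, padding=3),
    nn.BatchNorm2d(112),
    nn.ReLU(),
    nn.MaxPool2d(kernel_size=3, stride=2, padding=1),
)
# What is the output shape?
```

Input: (8, 1, 120, 120) -> after Conv2d 7x7 stride=2: (8, 112, 60, 60) -> Output: (8, 112, 30, 30)

Answer: (8, 112, 30, 30)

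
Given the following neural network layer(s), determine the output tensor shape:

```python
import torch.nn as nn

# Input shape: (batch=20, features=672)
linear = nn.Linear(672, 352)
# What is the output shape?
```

Input: (20, 672) -> Output: (20, 352)

Answer: (20, 352)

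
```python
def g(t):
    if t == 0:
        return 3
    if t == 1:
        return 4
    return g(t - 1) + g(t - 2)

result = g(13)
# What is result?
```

Build up from base cases: g(0)=3, g(1)=4, g(2)=7, g(3)=11, g(4)=18, g(5)=29, g(6)=47, ..., g(13)=1364

Answer: 1364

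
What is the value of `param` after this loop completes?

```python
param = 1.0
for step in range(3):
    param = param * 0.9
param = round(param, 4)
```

Exponential decay: 1.0 * 0.9^3
`param` takes the values: 1.0 → 0.9 → 0.81 → 0.729

Answer: 0.729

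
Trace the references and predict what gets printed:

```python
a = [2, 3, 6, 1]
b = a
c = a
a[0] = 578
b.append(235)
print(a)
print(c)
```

Key concept: multiple aliases.
Step by step:
`a = [2, 3, 6, 1]` → a = [2, 3, 6, 1]
`b = a` → b = [2, 3, 6, 1] (same object as a)
`c = a` → c = [2, 3, 6, 1] (same object as a, b)
`a[0] = 578` → a = [578, 3, 6, 1] (same object as b, c); b = [578, 3, 6, 1] (same object as a, c); c = [578, 3, 6, 1] (same object as a, b)
`b.append(235)` → a = [578, 3, 6, 1, 235] (same object as b, c); b = [578, 3, 6, 1, 235] (same object as a, c); c = [578, 3, 6, 1, 235] (same object as a, b)
`print(a)` → prints [578, 3, 6, 1, 235]
`print(c)` → prints [578, 3, 6, 1, 235]

Answer:
[578, 3, 6, 1, 235]
[578, 3, 6, 1, 235]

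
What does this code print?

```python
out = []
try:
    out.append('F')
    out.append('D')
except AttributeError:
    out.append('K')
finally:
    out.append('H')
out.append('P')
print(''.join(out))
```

Execution trace: 'F' (try body) → 'D' (try body, no exception) → 'H' (finally) → 'P' (after the try/except). Output: FDHP

Answer: FDHP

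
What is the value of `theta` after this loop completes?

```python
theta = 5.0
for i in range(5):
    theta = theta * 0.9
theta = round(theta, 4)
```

Exponential decay: 5.0 * 0.9^5
`theta` takes the values: 5.0 → 4.5 → 4.05 → 3.645 → 3.2805 → 2.95245 → 2.9525

Answer: 2.9525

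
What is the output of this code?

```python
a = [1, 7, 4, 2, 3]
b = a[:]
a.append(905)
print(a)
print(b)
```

Key concept: slice [:] creates copy.
Step by step:
`a = [1, 7, 4, 2, 3]` → a = [1, 7, 4, 2, 3]
`b = a[:]` → b = [1, 7, 4, 2, 3]
`a.append(905)` → a = [1, 7, 4, 2, 3, 905]
`print(a)` → prints [1, 7, 4, 2, 3, 905]
`print(b)` → prints [1, 7, 4, 2, 3]

Answer:
[1, 7, 4, 2, 3, 905]
[1, 7, 4, 2, 3]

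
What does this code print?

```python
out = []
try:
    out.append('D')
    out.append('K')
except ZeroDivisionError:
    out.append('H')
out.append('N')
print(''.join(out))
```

Execution trace: 'D' (try body) → 'K' (try body, no exception) → 'N' (after the try/except). Output: DKN

Answer: DKN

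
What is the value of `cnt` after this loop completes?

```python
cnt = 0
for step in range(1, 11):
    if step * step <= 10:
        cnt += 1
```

Count numbers where step² ≤ 10
`cnt` takes the values: 0 → 1 → 2 → 3

Answer: 3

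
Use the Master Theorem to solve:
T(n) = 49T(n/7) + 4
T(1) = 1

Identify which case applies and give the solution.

a=49, b=7, f(n)=4. log_7(49) = 2. Since c=0 < 2, Case 1 applies: T(n) = Θ(n^log_b(a)) = O(n^2).

Answer: O(n^2) - Case 1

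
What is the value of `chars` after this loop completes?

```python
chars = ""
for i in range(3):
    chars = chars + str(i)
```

Concatenate digits 0 to 2
`chars` takes the values: "" → "0" → "01" → "012"

Answer: "012"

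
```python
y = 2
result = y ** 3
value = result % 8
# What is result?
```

Trace:
`y = 2` → y = 2
`result = y ** 3` → result = 8
`value = result % 8` → value = 0
So result = 8

Answer: 8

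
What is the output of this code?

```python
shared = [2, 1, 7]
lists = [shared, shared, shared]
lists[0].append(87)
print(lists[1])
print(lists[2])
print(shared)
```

Key concept: list of same reference.
Step by step:
`shared = [2, 1, 7]` → shared = [2, 1, 7]
`lists = [shared, shared, shared]` → lists = [[2, 1, 7], [2, 1, 7], [2, 1, 7]]
`lists[0].append(87)` → shared = [2, 1, 7, 87]; lists = [[2, 1, 7, 87], [2, 1, 7, 87], [2, 1, 7, 87]]
`print(lists[1])` → prints [2, 1, 7, 87]
`print(lists[2])` → prints [2, 1, 7, 87]
`print(shared)` → prints [2, 1, 7, 87]

Answer:
[2, 1, 7, 87]
[2, 1, 7, 87]
[2, 1, 7, 87]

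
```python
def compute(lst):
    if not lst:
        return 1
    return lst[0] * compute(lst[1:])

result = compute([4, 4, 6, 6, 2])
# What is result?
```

Product over [4, 4, 6, 6, 2] = 4 * 4 * 6 * 6 * 2 = 1152

Answer: 1152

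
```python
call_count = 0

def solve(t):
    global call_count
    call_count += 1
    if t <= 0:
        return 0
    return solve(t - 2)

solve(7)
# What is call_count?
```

Linear recursion stepping by 2: 5 calls from t=7 down to ≤0.

Answer: 5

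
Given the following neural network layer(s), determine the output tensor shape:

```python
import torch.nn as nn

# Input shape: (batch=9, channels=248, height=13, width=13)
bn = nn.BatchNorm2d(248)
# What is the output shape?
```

Input: (9, 248, 13, 13) -> Output: (9, 248, 13, 13)

Answer: (9, 248, 13, 13)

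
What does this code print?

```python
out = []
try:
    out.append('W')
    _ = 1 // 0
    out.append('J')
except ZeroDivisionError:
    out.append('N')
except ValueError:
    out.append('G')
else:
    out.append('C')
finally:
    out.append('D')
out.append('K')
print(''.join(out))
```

Execution trace: 'W' (try body) → 'N' (except ZeroDivisionError) → 'D' (finally) → 'K' (after the try/except). Output: WNDK

Answer: WNDK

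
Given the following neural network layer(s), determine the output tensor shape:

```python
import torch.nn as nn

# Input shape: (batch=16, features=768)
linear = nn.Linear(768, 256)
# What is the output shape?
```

Input: (16, 768) -> Output: (16, 256)

Answer: (16, 256)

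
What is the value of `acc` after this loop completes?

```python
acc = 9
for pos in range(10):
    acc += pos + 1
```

Start at 9, add 1 to 10 = 64
`acc` takes the values: 9 → 10 → 12 → 15 → 19 → 24 → 30 → 37 → 45 → 54 → 64

Answer: 64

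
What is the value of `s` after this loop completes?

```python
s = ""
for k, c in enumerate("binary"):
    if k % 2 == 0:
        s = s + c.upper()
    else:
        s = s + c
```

Uppercase even positions in 'binary'
`s` takes the values: "" → "B" → "Bi" → "BiN" → "BiNa" → "BiNaR" → "BiNaRy"

Answer: "BiNaRy"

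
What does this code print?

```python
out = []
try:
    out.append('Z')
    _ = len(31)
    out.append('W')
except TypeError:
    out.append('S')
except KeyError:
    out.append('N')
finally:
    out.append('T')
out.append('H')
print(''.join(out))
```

Execution trace: 'Z' (try body) → 'S' (except TypeError) → 'T' (finally) → 'H' (after the try/except). Output: ZSTH

Answer: ZSTH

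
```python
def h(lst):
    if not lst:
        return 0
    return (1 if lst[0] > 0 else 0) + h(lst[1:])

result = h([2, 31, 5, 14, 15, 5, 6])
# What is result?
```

Count of positive elements in [2, 31, 5, 14, 15, 5, 6] = 7

Answer: 7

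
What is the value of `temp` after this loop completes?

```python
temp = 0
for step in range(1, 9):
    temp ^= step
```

XOR of 1 to 8
`temp` takes the values: 0 → 1 → 3 → 0 → 4 → 1 → 7 → 0 → 8

Answer: 8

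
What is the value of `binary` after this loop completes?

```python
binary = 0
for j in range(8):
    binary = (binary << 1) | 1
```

Build 8 consecutive 1-bits: 0b11111111
`binary` takes the values: 0 → 1 → 3 → 7 → 15 → 31 → 63 → 127 → 255

Answer: 255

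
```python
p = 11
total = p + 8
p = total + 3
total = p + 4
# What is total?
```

Trace:
`p = 11` → p = 11
`total = p + 8` → total = 19
`p = total + 3` → p = 22
`total = p + 4` → total = 26
So total = 26

Answer: 26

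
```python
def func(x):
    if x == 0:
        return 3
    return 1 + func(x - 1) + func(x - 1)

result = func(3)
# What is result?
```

func(x) = 1 + 2·func(x-1), func(0)=3. Closed form: (3+1)·2^3 - 1 = 31.

Answer: 31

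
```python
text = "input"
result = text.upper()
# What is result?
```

Trace:
`text = "input"` → text = 'input'
`result = text.upper()` → result = 'INPUT'
So result = 'INPUT'

Answer: 'INPUT'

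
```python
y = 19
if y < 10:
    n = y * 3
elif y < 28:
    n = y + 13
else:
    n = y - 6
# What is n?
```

Trace:
`y = 19` → y = 19
`if y < 10: ...` → y < 10 is False, y < 28 is True → n = 32
So n = 32

Answer: 32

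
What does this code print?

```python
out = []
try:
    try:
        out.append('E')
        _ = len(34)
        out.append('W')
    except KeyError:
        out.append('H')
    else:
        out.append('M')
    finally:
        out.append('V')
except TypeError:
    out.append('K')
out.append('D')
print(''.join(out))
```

Execution trace: 'E' (try body) → 'V' (finally) → 'K' (outer except TypeError) → 'D' (after the try/except). Output: EVKD

Answer: EVKD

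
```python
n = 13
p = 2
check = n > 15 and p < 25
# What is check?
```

Trace:
`n = 13` → n = 13
`p = 2` → p = 2
`check = n > 15 and p < 25` → check = False
So check = False

Answer: False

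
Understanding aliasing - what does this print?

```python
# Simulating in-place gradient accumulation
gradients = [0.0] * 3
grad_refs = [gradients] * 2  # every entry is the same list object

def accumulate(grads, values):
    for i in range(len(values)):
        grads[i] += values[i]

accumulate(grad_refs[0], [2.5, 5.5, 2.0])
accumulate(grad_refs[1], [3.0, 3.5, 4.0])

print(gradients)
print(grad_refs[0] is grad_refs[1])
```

Key concept: gradient accumulation aliasing.
Step by step:
`gradients = [0.0] * 3` → gradients = [0.0, 0.0, 0.0]
`grad_refs = [gradients] * 2` → grad_refs = [[0.0, 0.0, 0.0], [0.0, 0.0, 0.0]]
`accumulate(grad_refs[0], [2.5, 5.5, 2.0])` → gradients = [2.5, 5.5, 2.0]; grad_refs = [[2.5, 5.5, 2.0], [2.5, 5.5, 2.0]]
`accumulate(grad_refs[1], [3.0, 3.5, 4.0])` → gradients = [5.5, 9.0, 6.0]; grad_refs = [[5.5, 9.0, 6.0], [5.5, 9.0, 6.0]]
`print(gradients)` → prints [5.5, 9.0, 6.0]
`print(grad_refs[0] is grad_refs[1])` → prints True

Answer:
[5.5, 9.0, 6.0]
True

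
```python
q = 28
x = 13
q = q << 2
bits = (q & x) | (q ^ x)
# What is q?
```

Trace:
`q = 28` → q = 28
`x = 13` → x = 13
`q = q << 2` → q = 112
`bits = (q & x) | (q ^ x)` → bits = 125
So q = 112

Answer: 112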